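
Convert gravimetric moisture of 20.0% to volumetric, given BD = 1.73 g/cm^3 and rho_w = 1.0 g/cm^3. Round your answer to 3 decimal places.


Step 1: theta = (w / 100) * BD / rho_w
Step 2: theta = (20.0 / 100) * 1.73 / 1.0
Step 3: theta = 0.2 * 1.73
Step 4: theta = 0.346

0.346


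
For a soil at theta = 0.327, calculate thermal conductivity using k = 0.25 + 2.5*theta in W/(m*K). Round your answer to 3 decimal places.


Step 1: k = 0.25 + 2.5 * theta
Step 2: k = 0.25 + 2.5 * 0.327
Step 3: k = 0.25 + 0.818
Step 4: k = 1.068 W/(m*K)

1.068


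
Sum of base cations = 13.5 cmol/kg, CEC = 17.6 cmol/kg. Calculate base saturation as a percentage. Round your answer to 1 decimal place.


Step 1: BS = 100 * (sum of bases) / CEC
Step 2: BS = 100 * 13.5 / 17.6
Step 3: BS = 76.7%

76.7


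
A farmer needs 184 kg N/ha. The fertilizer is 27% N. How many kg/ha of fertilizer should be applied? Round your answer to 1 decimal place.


Step 1: Fertilizer rate = target N / (N content / 100)
Step 2: Rate = 184 / (27 / 100)
Step 3: Rate = 184 / 0.27
Step 4: Rate = 681.5 kg/ha

681.5


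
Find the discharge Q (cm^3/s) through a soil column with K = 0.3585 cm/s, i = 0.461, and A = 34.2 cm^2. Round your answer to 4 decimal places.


Step 1: Apply Darcy's law: Q = K * i * A
Step 2: Q = 0.3585 * 0.461 * 34.2
Step 3: Q = 5.6522 cm^3/s

5.6522


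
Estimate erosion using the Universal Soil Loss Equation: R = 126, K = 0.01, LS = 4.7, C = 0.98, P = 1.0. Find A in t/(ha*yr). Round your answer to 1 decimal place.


Step 1: A = R * K * LS * C * P
Step 2: R * K = 126 * 0.01 = 1.26
Step 3: (R*K) * LS = 1.26 * 4.7 = 5.922
Step 4: * C * P = 5.922 * 0.98 * 1.0 = 5.8
Step 5: A = 5.8 t/(ha*yr)

5.8


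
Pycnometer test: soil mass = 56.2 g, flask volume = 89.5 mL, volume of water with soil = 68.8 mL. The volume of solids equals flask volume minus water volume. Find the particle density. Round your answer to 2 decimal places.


Step 1: Volume of solids = flask volume - water volume with soil
Step 2: V_solids = 89.5 - 68.8 = 20.7 mL
Step 3: Particle density = mass / V_solids = 56.2 / 20.7 = 2.71 g/cm^3

2.71


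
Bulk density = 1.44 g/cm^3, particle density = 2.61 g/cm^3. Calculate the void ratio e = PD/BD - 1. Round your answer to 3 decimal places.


Step 1: e = PD / BD - 1
Step 2: e = 2.61 / 1.44 - 1
Step 3: e = 1.8125 - 1
Step 4: e = 0.813

0.813


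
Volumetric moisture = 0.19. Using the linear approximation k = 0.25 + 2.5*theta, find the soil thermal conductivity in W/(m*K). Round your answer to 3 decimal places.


Step 1: k = 0.25 + 2.5 * theta
Step 2: k = 0.25 + 2.5 * 0.19
Step 3: k = 0.25 + 0.475
Step 4: k = 0.725 W/(m*K)

0.725


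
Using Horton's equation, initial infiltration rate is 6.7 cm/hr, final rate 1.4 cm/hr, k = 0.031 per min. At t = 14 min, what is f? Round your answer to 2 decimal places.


Step 1: f = fc + (f0 - fc) * exp(-k * t)
Step 2: exp(-0.031 * 14) = 0.647912
Step 3: f = 1.4 + (6.7 - 1.4) * 0.647912
Step 4: f = 1.4 + 5.3 * 0.647912
Step 5: f = 4.83 cm/hr

4.83


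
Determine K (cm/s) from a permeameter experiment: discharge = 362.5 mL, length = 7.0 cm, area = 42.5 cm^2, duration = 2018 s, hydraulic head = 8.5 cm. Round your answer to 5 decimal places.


Step 1: K = Q * L / (A * t * h)
Step 2: Numerator = 362.5 * 7.0 = 2537.5
Step 3: Denominator = 42.5 * 2018 * 8.5 = 729002.5
Step 4: K = 2537.5 / 729002.5 = 0.00348 cm/s

0.00348


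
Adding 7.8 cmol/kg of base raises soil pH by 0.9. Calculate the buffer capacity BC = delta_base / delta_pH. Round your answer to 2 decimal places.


Step 1: BC = change in base / change in pH
Step 2: BC = 7.8 / 0.9
Step 3: BC = 8.67 cmol/(kg*pH unit)

8.67


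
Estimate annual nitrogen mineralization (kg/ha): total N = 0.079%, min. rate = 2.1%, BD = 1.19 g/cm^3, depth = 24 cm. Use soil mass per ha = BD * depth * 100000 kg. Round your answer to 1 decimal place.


Step 1: Soil mass per ha = BD * depth * 100000 = 1.19 * 24 * 100000 = 2856000 kg
Step 2: Total N pool = soil mass * N%/100 = 2856000 * 0.079/100 = 2256.24 kg/ha
Step 3: N mineralized = N pool * rate%/100 = 2256.24 * 2.1/100 = 47.4 kg/ha/yr

47.4


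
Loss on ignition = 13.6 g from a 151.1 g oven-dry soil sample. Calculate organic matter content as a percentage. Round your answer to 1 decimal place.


Step 1: OM% = 100 * LOI / sample mass
Step 2: OM = 100 * 13.6 / 151.1
Step 3: OM = 9.0%

9.0


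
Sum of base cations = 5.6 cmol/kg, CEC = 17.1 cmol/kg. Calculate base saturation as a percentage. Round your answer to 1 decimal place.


Step 1: BS = 100 * (sum of bases) / CEC
Step 2: BS = 100 * 5.6 / 17.1
Step 3: BS = 32.7%

32.7


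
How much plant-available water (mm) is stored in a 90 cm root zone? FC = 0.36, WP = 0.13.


Step 1: Available water = (FC - WP) * depth * 10
Step 2: AW = (0.36 - 0.13) * 90 * 10
Step 3: AW = 0.23 * 90 * 10
Step 4: AW = 207.0 mm

207.0


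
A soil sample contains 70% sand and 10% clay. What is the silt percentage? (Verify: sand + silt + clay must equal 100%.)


Step 1: sand + silt + clay = 100%
Step 2: silt = 100 - sand - clay
Step 3: silt = 100 - 70 - 10
Step 4: silt = 20%

20


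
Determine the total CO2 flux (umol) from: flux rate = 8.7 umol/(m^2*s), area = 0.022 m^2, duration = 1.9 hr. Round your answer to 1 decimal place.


Step 1: Convert time to seconds: 1.9 hr * 3600 = 6840.0 s
Step 2: Total = flux * area * time_s
Step 3: Total = 8.7 * 0.022 * 6840.0
Step 4: Total = 1309.2 umol

1309.2


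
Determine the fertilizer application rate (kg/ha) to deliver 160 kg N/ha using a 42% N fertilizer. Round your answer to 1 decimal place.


Step 1: Fertilizer rate = target N / (N content / 100)
Step 2: Rate = 160 / (42 / 100)
Step 3: Rate = 160 / 0.42
Step 4: Rate = 381.0 kg/ha

381.0


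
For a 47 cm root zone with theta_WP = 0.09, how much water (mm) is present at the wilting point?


Step 1: Water (mm) = theta_WP * depth * 10
Step 2: Water = 0.09 * 47 * 10
Step 3: Water = 42.3 mm

42.3


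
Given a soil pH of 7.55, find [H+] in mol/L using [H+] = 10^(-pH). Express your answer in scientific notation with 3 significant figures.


Step 1: [H+] = 10^(-pH)
Step 2: [H+] = 10^(-7.55)
Step 3: [H+] = 2.82e-08 mol/L

2.82e-08


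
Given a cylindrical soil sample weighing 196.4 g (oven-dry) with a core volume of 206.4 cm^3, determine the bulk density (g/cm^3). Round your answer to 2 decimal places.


Step 1: Identify the formula: BD = dry mass / volume
Step 2: Substitute values: BD = 196.4 / 206.4
Step 3: BD = 0.95 g/cm^3

0.95


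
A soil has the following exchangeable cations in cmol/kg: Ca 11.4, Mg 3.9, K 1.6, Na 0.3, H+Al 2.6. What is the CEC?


Step 1: CEC = Ca + Mg + K + Na + (H+Al)
Step 2: CEC = 11.4 + 3.9 + 1.6 + 0.3 + 2.6
Step 3: CEC = 19.8 cmol/kg

19.8


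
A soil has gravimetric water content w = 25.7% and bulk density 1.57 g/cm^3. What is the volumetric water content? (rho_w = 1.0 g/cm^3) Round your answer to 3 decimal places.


Step 1: theta = (w / 100) * BD / rho_w
Step 2: theta = (25.7 / 100) * 1.57 / 1.0
Step 3: theta = 0.257 * 1.57
Step 4: theta = 0.403

0.403


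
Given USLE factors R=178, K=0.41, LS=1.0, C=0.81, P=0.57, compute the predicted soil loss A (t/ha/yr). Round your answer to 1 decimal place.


Step 1: A = R * K * LS * C * P
Step 2: R * K = 178 * 0.41 = 72.98
Step 3: (R*K) * LS = 72.98 * 1.0 = 72.98
Step 4: * C * P = 72.98 * 0.81 * 0.57 = 33.7
Step 5: A = 33.7 t/(ha*yr)

33.7


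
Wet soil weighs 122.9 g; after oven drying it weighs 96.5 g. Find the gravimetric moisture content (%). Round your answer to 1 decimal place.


Step 1: Water mass = wet - dry = 122.9 - 96.5 = 26.4 g
Step 2: w = 100 * water mass / dry mass
Step 3: w = 100 * 26.4 / 96.5 = 27.4%

27.4


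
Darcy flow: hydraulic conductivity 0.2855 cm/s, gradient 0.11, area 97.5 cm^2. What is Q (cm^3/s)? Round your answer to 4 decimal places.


Step 1: Apply Darcy's law: Q = K * i * A
Step 2: Q = 0.2855 * 0.11 * 97.5
Step 3: Q = 3.062 cm^3/s

3.062


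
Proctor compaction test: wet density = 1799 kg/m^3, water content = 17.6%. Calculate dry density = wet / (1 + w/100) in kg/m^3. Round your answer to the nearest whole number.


Step 1: Dry density = wet density / (1 + w/100)
Step 2: Dry density = 1799 / (1 + 17.6/100)
Step 3: Dry density = 1799 / 1.176
Step 4: Dry density = 1530 kg/m^3

1530


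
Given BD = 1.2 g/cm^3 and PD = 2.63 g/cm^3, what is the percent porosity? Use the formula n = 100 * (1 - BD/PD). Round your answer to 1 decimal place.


Step 1: Formula: n = 100 * (1 - BD / PD)
Step 2: n = 100 * (1 - 1.2 / 2.63)
Step 3: n = 100 * (1 - 0.45627)
Step 4: n = 54.4%

54.4


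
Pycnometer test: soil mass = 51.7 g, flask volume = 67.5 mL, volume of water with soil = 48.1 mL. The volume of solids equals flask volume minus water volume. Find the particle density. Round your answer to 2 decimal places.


Step 1: Volume of solids = flask volume - water volume with soil
Step 2: V_solids = 67.5 - 48.1 = 19.4 mL
Step 3: Particle density = mass / V_solids = 51.7 / 19.4 = 2.66 g/cm^3

2.66


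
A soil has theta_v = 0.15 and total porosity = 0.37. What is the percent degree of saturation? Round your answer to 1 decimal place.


Step 1: S = 100 * theta_v / n
Step 2: S = 100 * 0.15 / 0.37
Step 3: S = 40.5%

40.5


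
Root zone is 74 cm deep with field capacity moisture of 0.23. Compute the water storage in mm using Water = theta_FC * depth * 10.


Step 1: Water (mm) = theta_FC * depth (cm) * 10
Step 2: Water = 0.23 * 74 * 10
Step 3: Water = 170.2 mm

170.2


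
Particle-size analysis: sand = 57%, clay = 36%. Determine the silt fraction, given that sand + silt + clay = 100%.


Step 1: sand + silt + clay = 100%
Step 2: silt = 100 - sand - clay
Step 3: silt = 100 - 57 - 36
Step 4: silt = 7%

7


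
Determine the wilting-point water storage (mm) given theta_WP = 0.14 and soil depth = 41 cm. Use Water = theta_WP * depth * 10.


Step 1: Water (mm) = theta_WP * depth * 10
Step 2: Water = 0.14 * 41 * 10
Step 3: Water = 57.4 mm

57.4


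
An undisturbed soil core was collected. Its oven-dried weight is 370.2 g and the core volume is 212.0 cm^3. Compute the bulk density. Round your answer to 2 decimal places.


Step 1: Identify the formula: BD = dry mass / volume
Step 2: Substitute values: BD = 370.2 / 212.0
Step 3: BD = 1.75 g/cm^3

1.75


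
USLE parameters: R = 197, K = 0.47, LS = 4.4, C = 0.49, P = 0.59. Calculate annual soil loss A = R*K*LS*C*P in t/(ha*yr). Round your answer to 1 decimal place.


Step 1: A = R * K * LS * C * P
Step 2: R * K = 197 * 0.47 = 92.59
Step 3: (R*K) * LS = 92.59 * 4.4 = 407.396
Step 4: * C * P = 407.396 * 0.49 * 0.59 = 117.8
Step 5: A = 117.8 t/(ha*yr)

117.8


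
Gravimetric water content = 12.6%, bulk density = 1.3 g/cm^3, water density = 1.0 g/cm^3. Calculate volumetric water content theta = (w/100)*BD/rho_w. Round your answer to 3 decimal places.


Step 1: theta = (w / 100) * BD / rho_w
Step 2: theta = (12.6 / 100) * 1.3 / 1.0
Step 3: theta = 0.126 * 1.3
Step 4: theta = 0.164

0.164


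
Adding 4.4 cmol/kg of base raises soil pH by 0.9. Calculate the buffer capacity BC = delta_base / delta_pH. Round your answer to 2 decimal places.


Step 1: BC = change in base / change in pH
Step 2: BC = 4.4 / 0.9
Step 3: BC = 4.89 cmol/(kg*pH unit)

4.89


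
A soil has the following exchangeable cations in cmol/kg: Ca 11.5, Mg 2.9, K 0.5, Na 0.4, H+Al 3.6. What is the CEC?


Step 1: CEC = Ca + Mg + K + Na + (H+Al)
Step 2: CEC = 11.5 + 2.9 + 0.5 + 0.4 + 3.6
Step 3: CEC = 18.9 cmol/kg

18.9


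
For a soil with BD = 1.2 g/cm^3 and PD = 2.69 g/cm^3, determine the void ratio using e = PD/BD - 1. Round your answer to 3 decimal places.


Step 1: e = PD / BD - 1
Step 2: e = 2.69 / 1.2 - 1
Step 3: e = 2.24167 - 1
Step 4: e = 1.242

1.242


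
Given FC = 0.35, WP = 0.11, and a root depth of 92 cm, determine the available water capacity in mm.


Step 1: Available water = (FC - WP) * depth * 10
Step 2: AW = (0.35 - 0.11) * 92 * 10
Step 3: AW = 0.24 * 92 * 10
Step 4: AW = 220.8 mm

220.8


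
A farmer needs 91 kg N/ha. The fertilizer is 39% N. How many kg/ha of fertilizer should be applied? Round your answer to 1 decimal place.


Step 1: Fertilizer rate = target N / (N content / 100)
Step 2: Rate = 91 / (39 / 100)
Step 3: Rate = 91 / 0.39
Step 4: Rate = 233.3 kg/ha

233.3


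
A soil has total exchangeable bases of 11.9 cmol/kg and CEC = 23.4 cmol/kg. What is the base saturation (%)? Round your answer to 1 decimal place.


Step 1: BS = 100 * (sum of bases) / CEC
Step 2: BS = 100 * 11.9 / 23.4
Step 3: BS = 50.9%

50.9


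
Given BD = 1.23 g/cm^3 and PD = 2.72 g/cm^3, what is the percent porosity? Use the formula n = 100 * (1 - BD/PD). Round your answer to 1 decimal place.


Step 1: Formula: n = 100 * (1 - BD / PD)
Step 2: n = 100 * (1 - 1.23 / 2.72)
Step 3: n = 100 * (1 - 0.45221)
Step 4: n = 54.8%

54.8


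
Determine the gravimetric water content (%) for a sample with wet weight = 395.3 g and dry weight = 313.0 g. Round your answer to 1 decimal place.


Step 1: Water mass = wet - dry = 395.3 - 313.0 = 82.3 g
Step 2: w = 100 * water mass / dry mass
Step 3: w = 100 * 82.3 / 313.0 = 26.3%

26.3


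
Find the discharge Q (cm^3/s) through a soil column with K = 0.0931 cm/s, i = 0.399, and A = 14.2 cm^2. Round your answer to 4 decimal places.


Step 1: Apply Darcy's law: Q = K * i * A
Step 2: Q = 0.0931 * 0.399 * 14.2
Step 3: Q = 0.5275 cm^3/s

0.5275


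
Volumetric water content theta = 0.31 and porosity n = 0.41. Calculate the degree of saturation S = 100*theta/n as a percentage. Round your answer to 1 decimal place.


Step 1: S = 100 * theta_v / n
Step 2: S = 100 * 0.31 / 0.41
Step 3: S = 75.6%

75.6


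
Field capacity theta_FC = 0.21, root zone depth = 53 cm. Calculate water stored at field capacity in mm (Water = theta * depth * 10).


Step 1: Water (mm) = theta_FC * depth (cm) * 10
Step 2: Water = 0.21 * 53 * 10
Step 3: Water = 111.3 mm

111.3


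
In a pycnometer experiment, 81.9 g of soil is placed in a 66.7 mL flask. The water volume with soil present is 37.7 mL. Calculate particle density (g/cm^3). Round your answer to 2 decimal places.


Step 1: Volume of solids = flask volume - water volume with soil
Step 2: V_solids = 66.7 - 37.7 = 29.0 mL
Step 3: Particle density = mass / V_solids = 81.9 / 29.0 = 2.82 g/cm^3

2.82


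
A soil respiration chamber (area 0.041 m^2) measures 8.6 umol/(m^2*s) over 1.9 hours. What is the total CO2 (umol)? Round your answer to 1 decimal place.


Step 1: Convert time to seconds: 1.9 hr * 3600 = 6840.0 s
Step 2: Total = flux * area * time_s
Step 3: Total = 8.6 * 0.041 * 6840.0
Step 4: Total = 2411.8 umol

2411.8


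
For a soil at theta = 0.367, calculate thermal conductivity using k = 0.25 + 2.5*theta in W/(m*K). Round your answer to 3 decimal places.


Step 1: k = 0.25 + 2.5 * theta
Step 2: k = 0.25 + 2.5 * 0.367
Step 3: k = 0.25 + 0.918
Step 4: k = 1.168 W/(m*K)

1.168


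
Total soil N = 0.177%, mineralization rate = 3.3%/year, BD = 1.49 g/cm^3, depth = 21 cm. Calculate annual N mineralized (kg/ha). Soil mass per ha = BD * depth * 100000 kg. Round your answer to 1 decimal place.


Step 1: Soil mass per ha = BD * depth * 100000 = 1.49 * 21 * 100000 = 3129000 kg
Step 2: Total N pool = soil mass * N%/100 = 3129000 * 0.177/100 = 5538.33 kg/ha
Step 3: N mineralized = N pool * rate%/100 = 5538.33 * 3.3/100 = 182.8 kg/ha/yr

182.8


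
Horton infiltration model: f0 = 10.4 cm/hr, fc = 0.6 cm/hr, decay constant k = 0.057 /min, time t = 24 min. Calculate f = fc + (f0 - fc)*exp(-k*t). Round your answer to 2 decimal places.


Step 1: f = fc + (f0 - fc) * exp(-k * t)
Step 2: exp(-0.057 * 24) = 0.254616
Step 3: f = 0.6 + (10.4 - 0.6) * 0.254616
Step 4: f = 0.6 + 9.8 * 0.254616
Step 5: f = 3.1 cm/hr

3.1


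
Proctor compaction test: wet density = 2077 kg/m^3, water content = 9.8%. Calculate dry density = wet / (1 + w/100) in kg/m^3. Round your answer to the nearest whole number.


Step 1: Dry density = wet density / (1 + w/100)
Step 2: Dry density = 2077 / (1 + 9.8/100)
Step 3: Dry density = 2077 / 1.098
Step 4: Dry density = 1892 kg/m^3

1892


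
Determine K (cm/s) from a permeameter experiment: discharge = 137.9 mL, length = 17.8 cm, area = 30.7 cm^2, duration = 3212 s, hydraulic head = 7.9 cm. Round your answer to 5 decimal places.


Step 1: K = Q * L / (A * t * h)
Step 2: Numerator = 137.9 * 17.8 = 2454.62
Step 3: Denominator = 30.7 * 3212 * 7.9 = 779006.36
Step 4: K = 2454.62 / 779006.36 = 0.00315 cm/s

0.00315


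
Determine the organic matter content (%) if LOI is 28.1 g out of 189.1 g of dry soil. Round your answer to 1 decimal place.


Step 1: OM% = 100 * LOI / sample mass
Step 2: OM = 100 * 28.1 / 189.1
Step 3: OM = 14.9%

14.9


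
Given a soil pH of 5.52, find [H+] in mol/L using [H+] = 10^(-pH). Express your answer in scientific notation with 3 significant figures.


Step 1: [H+] = 10^(-pH)
Step 2: [H+] = 10^(-5.52)
Step 3: [H+] = 3.02e-06 mol/L

3.02e-06


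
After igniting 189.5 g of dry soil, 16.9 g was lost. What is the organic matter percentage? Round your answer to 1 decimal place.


Step 1: OM% = 100 * LOI / sample mass
Step 2: OM = 100 * 16.9 / 189.5
Step 3: OM = 8.9%

8.9


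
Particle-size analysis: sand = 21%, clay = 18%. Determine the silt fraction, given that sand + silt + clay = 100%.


Step 1: sand + silt + clay = 100%
Step 2: silt = 100 - sand - clay
Step 3: silt = 100 - 21 - 18
Step 4: silt = 61%

61


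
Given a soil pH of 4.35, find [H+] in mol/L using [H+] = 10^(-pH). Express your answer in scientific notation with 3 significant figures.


Step 1: [H+] = 10^(-pH)
Step 2: [H+] = 10^(-4.35)
Step 3: [H+] = 4.47e-05 mol/L

4.47e-05


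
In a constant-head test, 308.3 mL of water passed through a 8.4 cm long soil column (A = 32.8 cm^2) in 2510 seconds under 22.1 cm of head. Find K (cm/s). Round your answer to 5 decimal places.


Step 1: K = Q * L / (A * t * h)
Step 2: Numerator = 308.3 * 8.4 = 2589.72
Step 3: Denominator = 32.8 * 2510 * 22.1 = 1819448.8
Step 4: K = 2589.72 / 1819448.8 = 0.00142 cm/s

0.00142


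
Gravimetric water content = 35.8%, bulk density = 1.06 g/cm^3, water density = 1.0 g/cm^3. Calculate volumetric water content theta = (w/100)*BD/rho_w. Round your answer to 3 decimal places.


Step 1: theta = (w / 100) * BD / rho_w
Step 2: theta = (35.8 / 100) * 1.06 / 1.0
Step 3: theta = 0.358 * 1.06
Step 4: theta = 0.379

0.379


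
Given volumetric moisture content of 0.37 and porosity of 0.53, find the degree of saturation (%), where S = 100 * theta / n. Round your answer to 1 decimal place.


Step 1: S = 100 * theta_v / n
Step 2: S = 100 * 0.37 / 0.53
Step 3: S = 69.8%

69.8


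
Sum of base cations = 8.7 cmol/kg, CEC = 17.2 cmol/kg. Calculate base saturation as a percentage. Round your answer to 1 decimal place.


Step 1: BS = 100 * (sum of bases) / CEC
Step 2: BS = 100 * 8.7 / 17.2
Step 3: BS = 50.6%

50.6


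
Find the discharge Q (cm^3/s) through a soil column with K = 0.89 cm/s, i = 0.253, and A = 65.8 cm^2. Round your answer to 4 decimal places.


Step 1: Apply Darcy's law: Q = K * i * A
Step 2: Q = 0.89 * 0.253 * 65.8
Step 3: Q = 14.8162 cm^3/s

14.8162


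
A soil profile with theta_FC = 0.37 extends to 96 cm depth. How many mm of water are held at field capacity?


Step 1: Water (mm) = theta_FC * depth (cm) * 10
Step 2: Water = 0.37 * 96 * 10
Step 3: Water = 355.2 mm

355.2


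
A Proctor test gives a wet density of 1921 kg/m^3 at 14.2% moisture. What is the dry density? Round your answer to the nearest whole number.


Step 1: Dry density = wet density / (1 + w/100)
Step 2: Dry density = 1921 / (1 + 14.2/100)
Step 3: Dry density = 1921 / 1.142
Step 4: Dry density = 1682 kg/m^3

1682


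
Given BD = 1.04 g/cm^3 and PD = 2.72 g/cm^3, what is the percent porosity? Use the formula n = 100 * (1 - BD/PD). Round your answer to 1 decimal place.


Step 1: Formula: n = 100 * (1 - BD / PD)
Step 2: n = 100 * (1 - 1.04 / 2.72)
Step 3: n = 100 * (1 - 0.38235)
Step 4: n = 61.8%

61.8


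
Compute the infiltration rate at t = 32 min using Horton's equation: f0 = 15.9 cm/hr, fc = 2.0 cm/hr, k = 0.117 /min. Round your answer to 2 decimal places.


Step 1: f = fc + (f0 - fc) * exp(-k * t)
Step 2: exp(-0.117 * 32) = 0.023659
Step 3: f = 2.0 + (15.9 - 2.0) * 0.023659
Step 4: f = 2.0 + 13.9 * 0.023659
Step 5: f = 2.33 cm/hr

2.33


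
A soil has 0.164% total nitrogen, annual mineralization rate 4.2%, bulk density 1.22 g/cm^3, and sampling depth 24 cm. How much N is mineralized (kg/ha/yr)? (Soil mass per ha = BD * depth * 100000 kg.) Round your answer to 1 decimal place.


Step 1: Soil mass per ha = BD * depth * 100000 = 1.22 * 24 * 100000 = 2928000 kg
Step 2: Total N pool = soil mass * N%/100 = 2928000 * 0.164/100 = 4801.92 kg/ha
Step 3: N mineralized = N pool * rate%/100 = 4801.92 * 4.2/100 = 201.7 kg/ha/yr

201.7


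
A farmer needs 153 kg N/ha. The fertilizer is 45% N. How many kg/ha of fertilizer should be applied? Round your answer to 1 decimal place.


Step 1: Fertilizer rate = target N / (N content / 100)
Step 2: Rate = 153 / (45 / 100)
Step 3: Rate = 153 / 0.45
Step 4: Rate = 340.0 kg/ha

340.0


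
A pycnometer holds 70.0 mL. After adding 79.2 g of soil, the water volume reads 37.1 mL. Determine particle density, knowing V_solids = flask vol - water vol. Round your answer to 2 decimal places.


Step 1: Volume of solids = flask volume - water volume with soil
Step 2: V_solids = 70.0 - 37.1 = 32.9 mL
Step 3: Particle density = mass / V_solids = 79.2 / 32.9 = 2.41 g/cm^3

2.41


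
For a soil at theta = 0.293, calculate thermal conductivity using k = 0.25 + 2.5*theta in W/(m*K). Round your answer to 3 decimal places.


Step 1: k = 0.25 + 2.5 * theta
Step 2: k = 0.25 + 2.5 * 0.293
Step 3: k = 0.25 + 0.733
Step 4: k = 0.983 W/(m*K)

0.983


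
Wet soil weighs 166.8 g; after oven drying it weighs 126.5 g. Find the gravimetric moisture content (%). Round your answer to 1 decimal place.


Step 1: Water mass = wet - dry = 166.8 - 126.5 = 40.3 g
Step 2: w = 100 * water mass / dry mass
Step 3: w = 100 * 40.3 / 126.5 = 31.9%

31.9


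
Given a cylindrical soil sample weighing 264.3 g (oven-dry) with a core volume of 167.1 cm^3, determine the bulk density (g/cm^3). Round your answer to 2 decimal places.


Step 1: Identify the formula: BD = dry mass / volume
Step 2: Substitute values: BD = 264.3 / 167.1
Step 3: BD = 1.58 g/cm^3

1.58


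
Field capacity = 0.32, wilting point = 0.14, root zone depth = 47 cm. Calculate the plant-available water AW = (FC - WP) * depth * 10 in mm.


Step 1: Available water = (FC - WP) * depth * 10
Step 2: AW = (0.32 - 0.14) * 47 * 10
Step 3: AW = 0.18 * 47 * 10
Step 4: AW = 84.6 mm

84.6


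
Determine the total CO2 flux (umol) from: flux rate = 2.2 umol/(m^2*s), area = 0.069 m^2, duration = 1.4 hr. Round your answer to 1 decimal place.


Step 1: Convert time to seconds: 1.4 hr * 3600 = 5040.0 s
Step 2: Total = flux * area * time_s
Step 3: Total = 2.2 * 0.069 * 5040.0
Step 4: Total = 765.1 umol

765.1


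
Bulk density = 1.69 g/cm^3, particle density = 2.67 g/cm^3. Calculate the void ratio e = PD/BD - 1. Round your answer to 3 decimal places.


Step 1: e = PD / BD - 1
Step 2: e = 2.67 / 1.69 - 1
Step 3: e = 1.57988 - 1
Step 4: e = 0.58

0.58


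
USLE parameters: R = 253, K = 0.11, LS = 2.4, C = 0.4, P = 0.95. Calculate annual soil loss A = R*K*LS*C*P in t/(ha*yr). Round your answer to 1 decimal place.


Step 1: A = R * K * LS * C * P
Step 2: R * K = 253 * 0.11 = 27.83
Step 3: (R*K) * LS = 27.83 * 2.4 = 66.792
Step 4: * C * P = 66.792 * 0.4 * 0.95 = 25.4
Step 5: A = 25.4 t/(ha*yr)

25.4


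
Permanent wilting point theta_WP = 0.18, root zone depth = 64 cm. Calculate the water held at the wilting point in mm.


Step 1: Water (mm) = theta_WP * depth * 10
Step 2: Water = 0.18 * 64 * 10
Step 3: Water = 115.2 mm

115.2


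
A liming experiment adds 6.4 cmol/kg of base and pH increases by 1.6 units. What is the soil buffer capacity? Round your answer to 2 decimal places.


Step 1: BC = change in base / change in pH
Step 2: BC = 6.4 / 1.6
Step 3: BC = 4.0 cmol/(kg*pH unit)

4.0


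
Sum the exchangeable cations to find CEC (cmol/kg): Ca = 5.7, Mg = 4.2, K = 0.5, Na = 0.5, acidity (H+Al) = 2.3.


Step 1: CEC = Ca + Mg + K + Na + (H+Al)
Step 2: CEC = 5.7 + 4.2 + 0.5 + 0.5 + 2.3
Step 3: CEC = 13.2 cmol/kg

13.2


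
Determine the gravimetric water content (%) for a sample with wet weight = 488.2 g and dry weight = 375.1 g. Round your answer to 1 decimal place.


Step 1: Water mass = wet - dry = 488.2 - 375.1 = 113.1 g
Step 2: w = 100 * water mass / dry mass
Step 3: w = 100 * 113.1 / 375.1 = 30.2%

30.2


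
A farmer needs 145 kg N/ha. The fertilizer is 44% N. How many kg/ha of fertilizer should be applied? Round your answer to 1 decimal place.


Step 1: Fertilizer rate = target N / (N content / 100)
Step 2: Rate = 145 / (44 / 100)
Step 3: Rate = 145 / 0.44
Step 4: Rate = 329.5 kg/ha

329.5


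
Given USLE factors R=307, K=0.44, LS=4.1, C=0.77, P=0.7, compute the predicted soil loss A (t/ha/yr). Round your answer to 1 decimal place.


Step 1: A = R * K * LS * C * P
Step 2: R * K = 307 * 0.44 = 135.08
Step 3: (R*K) * LS = 135.08 * 4.1 = 553.828
Step 4: * C * P = 553.828 * 0.77 * 0.7 = 298.5
Step 5: A = 298.5 t/(ha*yr)

298.5


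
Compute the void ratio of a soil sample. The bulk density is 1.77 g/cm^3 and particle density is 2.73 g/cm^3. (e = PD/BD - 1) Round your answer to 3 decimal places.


Step 1: e = PD / BD - 1
Step 2: e = 2.73 / 1.77 - 1
Step 3: e = 1.54237 - 1
Step 4: e = 0.542

0.542


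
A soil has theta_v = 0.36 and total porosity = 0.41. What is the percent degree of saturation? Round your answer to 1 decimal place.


Step 1: S = 100 * theta_v / n
Step 2: S = 100 * 0.36 / 0.41
Step 3: S = 87.8%

87.8


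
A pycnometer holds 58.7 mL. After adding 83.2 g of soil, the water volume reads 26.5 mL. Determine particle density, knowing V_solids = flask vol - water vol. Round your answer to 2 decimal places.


Step 1: Volume of solids = flask volume - water volume with soil
Step 2: V_solids = 58.7 - 26.5 = 32.2 mL
Step 3: Particle density = mass / V_solids = 83.2 / 32.2 = 2.58 g/cm^3

2.58


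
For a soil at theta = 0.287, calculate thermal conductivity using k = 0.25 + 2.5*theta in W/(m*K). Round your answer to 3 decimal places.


Step 1: k = 0.25 + 2.5 * theta
Step 2: k = 0.25 + 2.5 * 0.287
Step 3: k = 0.25 + 0.718
Step 4: k = 0.968 W/(m*K)

0.968


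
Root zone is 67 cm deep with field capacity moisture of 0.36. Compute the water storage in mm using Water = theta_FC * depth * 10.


Step 1: Water (mm) = theta_FC * depth (cm) * 10
Step 2: Water = 0.36 * 67 * 10
Step 3: Water = 241.2 mm

241.2


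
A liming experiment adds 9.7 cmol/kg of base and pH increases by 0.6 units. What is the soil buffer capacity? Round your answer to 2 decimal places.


Step 1: BC = change in base / change in pH
Step 2: BC = 9.7 / 0.6
Step 3: BC = 16.17 cmol/(kg*pH unit)

16.17


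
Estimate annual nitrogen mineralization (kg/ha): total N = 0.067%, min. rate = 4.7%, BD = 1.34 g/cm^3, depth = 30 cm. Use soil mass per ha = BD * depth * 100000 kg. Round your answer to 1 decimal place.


Step 1: Soil mass per ha = BD * depth * 100000 = 1.34 * 30 * 100000 = 4020000 kg
Step 2: Total N pool = soil mass * N%/100 = 4020000 * 0.067/100 = 2693.4 kg/ha
Step 3: N mineralized = N pool * rate%/100 = 2693.4 * 4.7/100 = 126.6 kg/ha/yr

126.6


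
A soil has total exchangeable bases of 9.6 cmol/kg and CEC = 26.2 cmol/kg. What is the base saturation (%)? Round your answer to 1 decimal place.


Step 1: BS = 100 * (sum of bases) / CEC
Step 2: BS = 100 * 9.6 / 26.2
Step 3: BS = 36.6%

36.6


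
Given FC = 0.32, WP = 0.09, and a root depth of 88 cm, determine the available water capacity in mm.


Step 1: Available water = (FC - WP) * depth * 10
Step 2: AW = (0.32 - 0.09) * 88 * 10
Step 3: AW = 0.23 * 88 * 10
Step 4: AW = 202.4 mm

202.4


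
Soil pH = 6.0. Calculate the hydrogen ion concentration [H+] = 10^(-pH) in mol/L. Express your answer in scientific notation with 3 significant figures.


Step 1: [H+] = 10^(-pH)
Step 2: [H+] = 10^(-6.0)
Step 3: [H+] = 1.00e-06 mol/L

1.00e-06


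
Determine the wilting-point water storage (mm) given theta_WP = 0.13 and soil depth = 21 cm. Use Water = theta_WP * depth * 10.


Step 1: Water (mm) = theta_WP * depth * 10
Step 2: Water = 0.13 * 21 * 10
Step 3: Water = 27.3 mm

27.3


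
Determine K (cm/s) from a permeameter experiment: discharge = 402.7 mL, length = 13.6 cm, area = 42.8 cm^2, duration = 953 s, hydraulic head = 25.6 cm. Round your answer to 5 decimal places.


Step 1: K = Q * L / (A * t * h)
Step 2: Numerator = 402.7 * 13.6 = 5476.72
Step 3: Denominator = 42.8 * 953 * 25.6 = 1044183.04
Step 4: K = 5476.72 / 1044183.04 = 0.00524 cm/s

0.00524


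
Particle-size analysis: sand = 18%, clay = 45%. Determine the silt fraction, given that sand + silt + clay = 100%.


Step 1: sand + silt + clay = 100%
Step 2: silt = 100 - sand - clay
Step 3: silt = 100 - 18 - 45
Step 4: silt = 37%

37


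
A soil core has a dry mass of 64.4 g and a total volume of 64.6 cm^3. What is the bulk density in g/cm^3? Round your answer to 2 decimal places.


Step 1: Identify the formula: BD = dry mass / volume
Step 2: Substitute values: BD = 64.4 / 64.6
Step 3: BD = 1.0 g/cm^3

1.0


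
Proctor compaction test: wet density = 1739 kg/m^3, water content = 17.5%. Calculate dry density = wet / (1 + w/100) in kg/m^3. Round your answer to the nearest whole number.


Step 1: Dry density = wet density / (1 + w/100)
Step 2: Dry density = 1739 / (1 + 17.5/100)
Step 3: Dry density = 1739 / 1.175
Step 4: Dry density = 1480 kg/m^3

1480


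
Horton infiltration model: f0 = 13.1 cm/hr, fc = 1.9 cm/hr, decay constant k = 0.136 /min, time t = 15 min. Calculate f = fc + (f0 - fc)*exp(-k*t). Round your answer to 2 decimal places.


Step 1: f = fc + (f0 - fc) * exp(-k * t)
Step 2: exp(-0.136 * 15) = 0.130029
Step 3: f = 1.9 + (13.1 - 1.9) * 0.130029
Step 4: f = 1.9 + 11.2 * 0.130029
Step 5: f = 3.36 cm/hr

3.36


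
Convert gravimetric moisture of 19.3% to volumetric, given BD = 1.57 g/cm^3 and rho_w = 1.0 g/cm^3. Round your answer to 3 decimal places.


Step 1: theta = (w / 100) * BD / rho_w
Step 2: theta = (19.3 / 100) * 1.57 / 1.0
Step 3: theta = 0.193 * 1.57
Step 4: theta = 0.303

0.303


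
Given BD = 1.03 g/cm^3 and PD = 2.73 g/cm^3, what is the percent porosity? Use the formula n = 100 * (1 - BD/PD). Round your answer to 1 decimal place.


Step 1: Formula: n = 100 * (1 - BD / PD)
Step 2: n = 100 * (1 - 1.03 / 2.73)
Step 3: n = 100 * (1 - 0.37729)
Step 4: n = 62.3%

62.3


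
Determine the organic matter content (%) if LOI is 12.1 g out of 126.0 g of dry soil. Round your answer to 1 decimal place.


Step 1: OM% = 100 * LOI / sample mass
Step 2: OM = 100 * 12.1 / 126.0
Step 3: OM = 9.6%

9.6


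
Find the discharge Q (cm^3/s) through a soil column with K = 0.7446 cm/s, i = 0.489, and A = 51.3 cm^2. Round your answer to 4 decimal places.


Step 1: Apply Darcy's law: Q = K * i * A
Step 2: Q = 0.7446 * 0.489 * 51.3
Step 3: Q = 18.6788 cm^3/s

18.6788


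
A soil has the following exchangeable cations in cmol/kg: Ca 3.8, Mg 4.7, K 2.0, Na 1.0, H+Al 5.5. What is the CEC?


Step 1: CEC = Ca + Mg + K + Na + (H+Al)
Step 2: CEC = 3.8 + 4.7 + 2.0 + 1.0 + 5.5
Step 3: CEC = 17.0 cmol/kg

17.0


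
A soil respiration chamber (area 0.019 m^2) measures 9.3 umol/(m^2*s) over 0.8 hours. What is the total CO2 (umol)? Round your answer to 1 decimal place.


Step 1: Convert time to seconds: 0.8 hr * 3600 = 2880.0 s
Step 2: Total = flux * area * time_s
Step 3: Total = 9.3 * 0.019 * 2880.0
Step 4: Total = 508.9 umol

508.9


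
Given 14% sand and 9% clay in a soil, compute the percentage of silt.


Step 1: sand + silt + clay = 100%
Step 2: silt = 100 - sand - clay
Step 3: silt = 100 - 14 - 9
Step 4: silt = 77%

77


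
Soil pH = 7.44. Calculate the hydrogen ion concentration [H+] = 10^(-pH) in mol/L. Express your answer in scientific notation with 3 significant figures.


Step 1: [H+] = 10^(-pH)
Step 2: [H+] = 10^(-7.44)
Step 3: [H+] = 3.63e-08 mol/L

3.63e-08


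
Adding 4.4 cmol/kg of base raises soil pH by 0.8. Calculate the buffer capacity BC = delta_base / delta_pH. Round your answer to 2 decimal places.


Step 1: BC = change in base / change in pH
Step 2: BC = 4.4 / 0.8
Step 3: BC = 5.5 cmol/(kg*pH unit)

5.5


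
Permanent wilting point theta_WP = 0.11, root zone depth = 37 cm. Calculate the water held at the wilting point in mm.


Step 1: Water (mm) = theta_WP * depth * 10
Step 2: Water = 0.11 * 37 * 10
Step 3: Water = 40.7 mm

40.7


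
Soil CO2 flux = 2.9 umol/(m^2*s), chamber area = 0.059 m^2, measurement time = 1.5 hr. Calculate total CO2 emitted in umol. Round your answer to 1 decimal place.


Step 1: Convert time to seconds: 1.5 hr * 3600 = 5400.0 s
Step 2: Total = flux * area * time_s
Step 3: Total = 2.9 * 0.059 * 5400.0
Step 4: Total = 923.9 umol

923.9


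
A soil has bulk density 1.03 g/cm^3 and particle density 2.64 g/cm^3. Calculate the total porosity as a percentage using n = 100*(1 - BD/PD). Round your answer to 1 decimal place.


Step 1: Formula: n = 100 * (1 - BD / PD)
Step 2: n = 100 * (1 - 1.03 / 2.64)
Step 3: n = 100 * (1 - 0.39015)
Step 4: n = 61.0%

61.0


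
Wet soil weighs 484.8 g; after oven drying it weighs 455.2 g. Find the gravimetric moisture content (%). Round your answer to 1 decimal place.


Step 1: Water mass = wet - dry = 484.8 - 455.2 = 29.6 g
Step 2: w = 100 * water mass / dry mass
Step 3: w = 100 * 29.6 / 455.2 = 6.5%

6.5


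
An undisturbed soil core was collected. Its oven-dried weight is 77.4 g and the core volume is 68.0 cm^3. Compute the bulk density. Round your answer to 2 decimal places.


Step 1: Identify the formula: BD = dry mass / volume
Step 2: Substitute values: BD = 77.4 / 68.0
Step 3: BD = 1.14 g/cm^3

1.14


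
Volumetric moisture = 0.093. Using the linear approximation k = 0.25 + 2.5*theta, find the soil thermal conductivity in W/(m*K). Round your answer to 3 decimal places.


Step 1: k = 0.25 + 2.5 * theta
Step 2: k = 0.25 + 2.5 * 0.093
Step 3: k = 0.25 + 0.233
Step 4: k = 0.483 W/(m*K)

0.483


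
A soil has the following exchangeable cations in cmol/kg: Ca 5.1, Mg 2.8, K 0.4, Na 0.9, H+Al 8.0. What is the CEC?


Step 1: CEC = Ca + Mg + K + Na + (H+Al)
Step 2: CEC = 5.1 + 2.8 + 0.4 + 0.9 + 8.0
Step 3: CEC = 17.2 cmol/kg

17.2


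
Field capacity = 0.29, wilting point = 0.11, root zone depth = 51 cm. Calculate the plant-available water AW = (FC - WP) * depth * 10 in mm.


Step 1: Available water = (FC - WP) * depth * 10
Step 2: AW = (0.29 - 0.11) * 51 * 10
Step 3: AW = 0.18 * 51 * 10
Step 4: AW = 91.8 mm

91.8


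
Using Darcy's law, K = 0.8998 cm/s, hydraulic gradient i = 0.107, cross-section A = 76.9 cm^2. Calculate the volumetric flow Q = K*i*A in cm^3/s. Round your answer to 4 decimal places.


Step 1: Apply Darcy's law: Q = K * i * A
Step 2: Q = 0.8998 * 0.107 * 76.9
Step 3: Q = 7.4038 cm^3/s

7.4038


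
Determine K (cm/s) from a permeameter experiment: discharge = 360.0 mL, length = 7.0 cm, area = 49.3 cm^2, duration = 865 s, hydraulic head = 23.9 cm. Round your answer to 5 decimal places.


Step 1: K = Q * L / (A * t * h)
Step 2: Numerator = 360.0 * 7.0 = 2520.0
Step 3: Denominator = 49.3 * 865 * 23.9 = 1019203.55
Step 4: K = 2520.0 / 1019203.55 = 0.00247 cm/s

0.00247


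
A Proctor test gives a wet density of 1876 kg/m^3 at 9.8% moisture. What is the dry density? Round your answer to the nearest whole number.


Step 1: Dry density = wet density / (1 + w/100)
Step 2: Dry density = 1876 / (1 + 9.8/100)
Step 3: Dry density = 1876 / 1.098
Step 4: Dry density = 1709 kg/m^3

1709


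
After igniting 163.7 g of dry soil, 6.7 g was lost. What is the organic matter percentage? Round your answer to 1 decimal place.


Step 1: OM% = 100 * LOI / sample mass
Step 2: OM = 100 * 6.7 / 163.7
Step 3: OM = 4.1%

4.1


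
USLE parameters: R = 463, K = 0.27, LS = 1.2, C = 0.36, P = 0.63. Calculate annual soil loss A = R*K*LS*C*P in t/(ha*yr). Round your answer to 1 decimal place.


Step 1: A = R * K * LS * C * P
Step 2: R * K = 463 * 0.27 = 125.01
Step 3: (R*K) * LS = 125.01 * 1.2 = 150.012
Step 4: * C * P = 150.012 * 0.36 * 0.63 = 34.0
Step 5: A = 34.0 t/(ha*yr)

34.0


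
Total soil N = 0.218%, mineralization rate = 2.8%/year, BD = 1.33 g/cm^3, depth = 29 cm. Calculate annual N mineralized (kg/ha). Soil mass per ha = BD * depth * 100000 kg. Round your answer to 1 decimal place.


Step 1: Soil mass per ha = BD * depth * 100000 = 1.33 * 29 * 100000 = 3857000 kg
Step 2: Total N pool = soil mass * N%/100 = 3857000 * 0.218/100 = 8408.26 kg/ha
Step 3: N mineralized = N pool * rate%/100 = 8408.26 * 2.8/100 = 235.4 kg/ha/yr

235.4


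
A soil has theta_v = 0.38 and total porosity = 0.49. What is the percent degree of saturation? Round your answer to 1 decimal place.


Step 1: S = 100 * theta_v / n
Step 2: S = 100 * 0.38 / 0.49
Step 3: S = 77.6%

77.6


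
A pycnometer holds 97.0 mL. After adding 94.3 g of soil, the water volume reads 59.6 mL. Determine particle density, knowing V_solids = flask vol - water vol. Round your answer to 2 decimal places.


Step 1: Volume of solids = flask volume - water volume with soil
Step 2: V_solids = 97.0 - 59.6 = 37.4 mL
Step 3: Particle density = mass / V_solids = 94.3 / 37.4 = 2.52 g/cm^3

2.52


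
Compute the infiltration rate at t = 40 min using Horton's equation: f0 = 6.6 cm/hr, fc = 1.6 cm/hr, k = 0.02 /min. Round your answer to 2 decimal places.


Step 1: f = fc + (f0 - fc) * exp(-k * t)
Step 2: exp(-0.02 * 40) = 0.449329
Step 3: f = 1.6 + (6.6 - 1.6) * 0.449329
Step 4: f = 1.6 + 5.0 * 0.449329
Step 5: f = 3.85 cm/hr

3.85


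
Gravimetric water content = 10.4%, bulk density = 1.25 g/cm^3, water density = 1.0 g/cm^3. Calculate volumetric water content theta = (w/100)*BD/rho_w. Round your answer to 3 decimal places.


Step 1: theta = (w / 100) * BD / rho_w
Step 2: theta = (10.4 / 100) * 1.25 / 1.0
Step 3: theta = 0.104 * 1.25
Step 4: theta = 0.13

0.13


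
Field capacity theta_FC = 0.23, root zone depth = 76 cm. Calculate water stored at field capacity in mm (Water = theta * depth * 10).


Step 1: Water (mm) = theta_FC * depth (cm) * 10
Step 2: Water = 0.23 * 76 * 10
Step 3: Water = 174.8 mm

174.8


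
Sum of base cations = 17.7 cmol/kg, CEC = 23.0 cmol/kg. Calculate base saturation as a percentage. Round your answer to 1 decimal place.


Step 1: BS = 100 * (sum of bases) / CEC
Step 2: BS = 100 * 17.7 / 23.0
Step 3: BS = 77.0%

77.0


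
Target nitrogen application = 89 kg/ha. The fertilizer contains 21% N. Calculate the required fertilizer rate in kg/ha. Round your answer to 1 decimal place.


Step 1: Fertilizer rate = target N / (N content / 100)
Step 2: Rate = 89 / (21 / 100)
Step 3: Rate = 89 / 0.21
Step 4: Rate = 423.8 kg/ha

423.8


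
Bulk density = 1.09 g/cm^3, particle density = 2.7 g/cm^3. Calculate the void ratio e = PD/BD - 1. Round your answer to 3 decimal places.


Step 1: e = PD / BD - 1
Step 2: e = 2.7 / 1.09 - 1
Step 3: e = 2.47706 - 1
Step 4: e = 1.477

1.477


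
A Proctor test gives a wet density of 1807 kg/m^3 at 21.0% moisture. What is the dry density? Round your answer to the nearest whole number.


Step 1: Dry density = wet density / (1 + w/100)
Step 2: Dry density = 1807 / (1 + 21.0/100)
Step 3: Dry density = 1807 / 1.21
Step 4: Dry density = 1493 kg/m^3

1493


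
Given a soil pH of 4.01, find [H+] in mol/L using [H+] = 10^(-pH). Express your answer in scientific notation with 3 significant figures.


Step 1: [H+] = 10^(-pH)
Step 2: [H+] = 10^(-4.01)
Step 3: [H+] = 9.77e-05 mol/L

9.77e-05
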